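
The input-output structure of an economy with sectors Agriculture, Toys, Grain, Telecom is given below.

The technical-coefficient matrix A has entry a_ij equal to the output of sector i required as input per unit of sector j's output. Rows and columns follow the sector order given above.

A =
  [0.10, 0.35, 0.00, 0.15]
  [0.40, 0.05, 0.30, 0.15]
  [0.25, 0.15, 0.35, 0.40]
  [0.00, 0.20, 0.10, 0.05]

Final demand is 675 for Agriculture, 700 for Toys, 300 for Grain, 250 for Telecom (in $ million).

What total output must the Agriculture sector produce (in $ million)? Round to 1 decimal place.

x_1 = 1867.6

I − A =
  [   0.90    -0.35     0.00    -0.15]
  [  -0.40     0.95    -0.30    -0.15]
  [  -0.25    -0.15     0.65    -0.40]
  [   0.00    -0.20    -0.10     0.95]
Compute the cofactors C_ij = (−1)^(i+j)·(3×3 minor ij) of I−A; the adjugate is their transpose:
adj(I−A) = Cᵀ =
  [ 0.460125   0.223875   0.128250   0.162000]
  [ 0.306000   0.516000   0.276000   0.246000]
  [ 0.307125   0.290875   0.640250   0.364000]
  [ 0.096750   0.139250   0.125500   0.398000]
det(I−A) = Σ_j (I−A)_1j·C_1j = (0.90)(0.460125) + (-0.35)(0.306000) + (0.00)(0.307125) + (-0.15)(0.096750) = 0.2925
(I − A)⁻¹ = adj(I−A) / det(I−A) ≈
  [   1.5731     0.7654     0.4385     0.5538]
  [   1.0462     1.7641     0.9436     0.8410]
  [   1.0500     0.9944     2.1889     1.2444]
  [   0.3308     0.4761     0.4291     1.3607]
x = (I − A)⁻¹ d = adj(I−A)·d / det(I−A), with det(I−A) = 0.2925:
  x_1 = (0.460125·675 + 0.223875·700 + 0.128250·300 + 0.162000·250) / 0.2925 = 546.271875 / 0.2925 ≈ 1867.6
  x_2 = (0.306000·675 + 0.516000·700 + 0.276000·300 + 0.246000·250) / 0.2925 = 712.05 / 0.2925 ≈ 2434.4
  x_3 = (0.307125·675 + 0.290875·700 + 0.640250·300 + 0.364000·250) / 0.2925 = 693.996875 / 0.2925 ≈ 2372.6
  x_4 = (0.096750·675 + 0.139250·700 + 0.125500·300 + 0.398000·250) / 0.2925 = 299.93125 / 0.2925 ≈ 1025.4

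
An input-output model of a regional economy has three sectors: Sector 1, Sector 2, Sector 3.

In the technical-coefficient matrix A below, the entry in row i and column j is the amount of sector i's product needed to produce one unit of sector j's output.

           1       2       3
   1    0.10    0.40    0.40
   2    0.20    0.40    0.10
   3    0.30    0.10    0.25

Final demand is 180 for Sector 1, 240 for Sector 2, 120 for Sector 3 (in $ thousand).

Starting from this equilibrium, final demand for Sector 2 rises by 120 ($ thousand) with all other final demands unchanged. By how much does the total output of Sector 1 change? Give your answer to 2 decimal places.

I − A =
  [   0.90    -0.40    -0.40]
  [  -0.20     0.60    -0.10]
  [  -0.30    -0.10     0.75]
Cofactors of I−A, C_ij = (−1)^(i+j)·(minor ij) (rows/columns in the sector order above):
  C_11 = (0.60)(0.75) − (-0.10)(-0.10) = 0.4400
  C_12 = −[(-0.20)(0.75) − (-0.10)(-0.30)] = 0.1800
  C_13 = (-0.20)(-0.10) − (0.60)(-0.30) = 0.2000
  C_21 = −[(-0.40)(0.75) − (-0.40)(-0.10)] = 0.3400
  C_22 = (0.90)(0.75) − (-0.40)(-0.30) = 0.5550
  C_23 = −[(0.90)(-0.10) − (-0.40)(-0.30)] = 0.2100
  C_31 = (-0.40)(-0.10) − (-0.40)(0.60) = 0.2800
  C_32 = −[(0.90)(-0.10) − (-0.40)(-0.20)] = 0.1700
  C_33 = (0.90)(0.60) − (-0.40)(-0.20) = 0.4600
det(I−A) = Σ_j (I−A)_1j·C_1j = (0.90)(0.4400) + (-0.40)(0.1800) + (-0.40)(0.2000) = 0.2440
adj(I−A) = Cᵀ =
  [ 0.4400   0.3400   0.2800]
  [ 0.1800   0.5550   0.1700]
  [ 0.2000   0.2100   0.4600]
(I − A)⁻¹ = adj(I−A) / det(I−A) ≈
  [   1.8033     1.3934     1.1475]
  [   0.7377     2.2746     0.6967]
  [   0.8197     0.8607     1.8852]
Δx = (I − A)⁻¹ Δd with Δd having +120 in the Sector 2 component and 0 elsewhere.
So Δx_1 = L_12 · (+120), where L_12 = adj(I−A)_12 / det(I−A) = 0.3400 / 0.2440.
Δx_1 = 0.3400 × (+120) / 0.2440 = 40.80 / 0.2440 ≈ 167.21.

Δx_1 = 167.21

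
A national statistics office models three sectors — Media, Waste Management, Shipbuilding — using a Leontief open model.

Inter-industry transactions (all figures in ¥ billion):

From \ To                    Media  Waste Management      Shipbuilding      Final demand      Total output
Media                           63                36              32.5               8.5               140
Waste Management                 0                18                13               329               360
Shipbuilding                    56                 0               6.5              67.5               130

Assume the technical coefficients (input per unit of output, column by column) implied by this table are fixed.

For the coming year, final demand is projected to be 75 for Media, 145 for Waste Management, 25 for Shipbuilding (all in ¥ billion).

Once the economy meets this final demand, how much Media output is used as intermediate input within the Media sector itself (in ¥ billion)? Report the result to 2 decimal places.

Technical coefficients a_ij = z_ij / X_j:
  a_MM = 63/140 = 0.45, a_WM = 0/140 = 0.00, a_SM = 56/140 = 0.40
  a_MW = 36/360 = 0.10, a_WW = 18/360 = 0.05, a_SW = 0/360 = 0.00
  a_MS = 32.5/130 = 0.25, a_WS = 13/130 = 0.10, a_SS = 6.5/130 = 0.05
I − A =
  [   0.55    -0.10    -0.25]
  [   0.00     0.95    -0.10]
  [  -0.40     0.00     0.95]
Cofactors of I−A, C_ij = (−1)^(i+j)·(minor ij) (rows/columns in the sector order above):
  C_11 = (0.95)(0.95) − (-0.10)(0.00) = 0.9025
  C_12 = −[(0.00)(0.95) − (-0.10)(-0.40)] = 0.0400
  C_13 = (0.00)(0.00) − (0.95)(-0.40) = 0.3800
  C_21 = −[(-0.10)(0.95) − (-0.25)(0.00)] = 0.0950
  C_22 = (0.55)(0.95) − (-0.25)(-0.40) = 0.4225
  C_23 = −[(0.55)(0.00) − (-0.10)(-0.40)] = 0.0400
  C_31 = (-0.10)(-0.10) − (-0.25)(0.95) = 0.2475
  C_32 = −[(0.55)(-0.10) − (-0.25)(0.00)] = 0.0550
  C_33 = (0.55)(0.95) − (-0.10)(0.00) = 0.5225
det(I−A) = Σ_j (I−A)_1j·C_1j = (0.55)(0.9025) + (-0.10)(0.0400) + (-0.25)(0.3800) = 0.397375
adj(I−A) = Cᵀ =
  [ 0.9025   0.0950   0.2475]
  [ 0.0400   0.4225   0.0550]
  [ 0.3800   0.0400   0.5225]
(I − A)⁻¹ = adj(I−A) / det(I−A) ≈
  [   2.2712     0.2391     0.6228]
  [   0.1007     1.0632     0.1384]
  [   0.9563     0.1007     1.3149]
First solve x = (I − A)⁻¹ d = adj(I−A)·d / det(I−A); in particular x_M = (0.9025·75 + 0.0950·145 + 0.2475·25) / 0.397375 = 87.65 / 0.397375 ≈ 220.5725.
Intermediate flow from M to M: z_MM = a_MM · x_M = 0.45 × 87.65 / 0.397375 = 39.4425 / 0.397375 ≈ 99.26.

z_MM = 99.26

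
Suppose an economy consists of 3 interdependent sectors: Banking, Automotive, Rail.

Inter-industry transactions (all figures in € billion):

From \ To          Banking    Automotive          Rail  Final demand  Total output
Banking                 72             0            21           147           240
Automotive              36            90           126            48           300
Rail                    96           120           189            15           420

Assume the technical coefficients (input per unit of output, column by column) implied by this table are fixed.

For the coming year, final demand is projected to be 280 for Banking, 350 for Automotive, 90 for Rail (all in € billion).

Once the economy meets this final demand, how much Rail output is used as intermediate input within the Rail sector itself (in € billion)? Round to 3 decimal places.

z_33 = 633.739

Technical coefficients a_ij = z_ij / X_j:
  a_11 = 72/240 = 0.30, a_21 = 36/240 = 0.15, a_31 = 96/240 = 0.40
  a_12 = 0/300 = 0.00, a_22 = 90/300 = 0.30, a_32 = 120/300 = 0.40
  a_13 = 21/420 = 0.05, a_23 = 126/420 = 0.30, a_33 = 189/420 = 0.45
I − A =
  [   0.70     0.00    -0.05]
  [  -0.15     0.70    -0.30]
  [  -0.40    -0.40     0.55]
Cofactors of I−A, C_ij = (−1)^(i+j)·(minor ij) (rows/columns in the sector order above):
  C_11 = (0.70)(0.55) − (-0.30)(-0.40) = 0.2650
  C_12 = −[(-0.15)(0.55) − (-0.30)(-0.40)] = 0.2025
  C_13 = (-0.15)(-0.40) − (0.70)(-0.40) = 0.3400
  C_21 = −[(0.00)(0.55) − (-0.05)(-0.40)] = 0.0200
  C_22 = (0.70)(0.55) − (-0.05)(-0.40) = 0.3650
  C_23 = −[(0.70)(-0.40) − (0.00)(-0.40)] = 0.2800
  C_31 = (0.00)(-0.30) − (-0.05)(0.70) = 0.0350
  C_32 = −[(0.70)(-0.30) − (-0.05)(-0.15)] = 0.2175
  C_33 = (0.70)(0.70) − (0.00)(-0.15) = 0.4900
det(I−A) = Σ_j (I−A)_1j·C_1j = (0.70)(0.2650) + (0.00)(0.2025) + (-0.05)(0.3400) = 0.1685
adj(I−A) = Cᵀ =
  [ 0.2650   0.0200   0.0350]
  [ 0.2025   0.3650   0.2175]
  [ 0.3400   0.2800   0.4900]
(I − A)⁻¹ = adj(I−A) / det(I−A) ≈
  [   1.5727     0.1187     0.2077]
  [   1.2018     2.1662     1.2908]
  [   2.0178     1.6617     2.9080]
First solve x = (I − A)⁻¹ d = adj(I−A)·d / det(I−A); in particular x_3 = (0.3400·280 + 0.2800·350 + 0.4900·90) / 0.1685 = 237.30 / 0.1685 ≈ 1408.30861.
Intermediate flow from 3 to 3: z_33 = a_33 · x_3 = 0.45 × 237.30 / 0.1685 = 106.785 / 0.1685 ≈ 633.739.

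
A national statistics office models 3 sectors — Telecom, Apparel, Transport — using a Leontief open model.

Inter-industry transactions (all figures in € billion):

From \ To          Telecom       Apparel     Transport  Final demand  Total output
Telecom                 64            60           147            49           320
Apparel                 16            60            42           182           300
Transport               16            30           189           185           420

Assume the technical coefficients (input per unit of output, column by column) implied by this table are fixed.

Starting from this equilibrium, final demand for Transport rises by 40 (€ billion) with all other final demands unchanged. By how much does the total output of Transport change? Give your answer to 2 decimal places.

Technical coefficients a_ij = z_ij / X_j:
  a_11 = 64/320 = 0.20, a_21 = 16/320 = 0.05, a_31 = 16/320 = 0.05
  a_12 = 60/300 = 0.20, a_22 = 60/300 = 0.20, a_32 = 30/300 = 0.10
  a_13 = 147/420 = 0.35, a_23 = 42/420 = 0.10, a_33 = 189/420 = 0.45
I − A =
  [   0.80    -0.20    -0.35]
  [  -0.05     0.80    -0.10]
  [  -0.05    -0.10     0.55]
Cofactors of I−A, C_ij = (−1)^(i+j)·(minor ij) (rows/columns in the sector order above):
  C_11 = (0.80)(0.55) − (-0.10)(-0.10) = 0.4300
  C_12 = −[(-0.05)(0.55) − (-0.10)(-0.05)] = 0.0325
  C_13 = (-0.05)(-0.10) − (0.80)(-0.05) = 0.0450
  C_21 = −[(-0.20)(0.55) − (-0.35)(-0.10)] = 0.1450
  C_22 = (0.80)(0.55) − (-0.35)(-0.05) = 0.4225
  C_23 = −[(0.80)(-0.10) − (-0.20)(-0.05)] = 0.0900
  C_31 = (-0.20)(-0.10) − (-0.35)(0.80) = 0.3000
  C_32 = −[(0.80)(-0.10) − (-0.35)(-0.05)] = 0.0975
  C_33 = (0.80)(0.80) − (-0.20)(-0.05) = 0.6300
det(I−A) = Σ_j (I−A)_1j·C_1j = (0.80)(0.4300) + (-0.20)(0.0325) + (-0.35)(0.0450) = 0.32175
adj(I−A) = Cᵀ =
  [ 0.4300   0.1450   0.3000]
  [ 0.0325   0.4225   0.0975]
  [ 0.0450   0.0900   0.6300]
(I − A)⁻¹ = adj(I−A) / det(I−A) ≈
  [   1.3364     0.4507     0.9324]
  [   0.1010     1.3131     0.3030]
  [   0.1399     0.2797     1.9580]
Δx = (I − A)⁻¹ Δd with Δd having +40 in the Transport component and 0 elsewhere.
So Δx_3 = L_33 · (+40), where L_33 = adj(I−A)_33 / det(I−A) = 0.6300 / 0.32175.
Δx_3 = 0.6300 × (+40) / 0.32175 = 25.20 / 0.32175 ≈ 78.32.

Δx_3 = 78.32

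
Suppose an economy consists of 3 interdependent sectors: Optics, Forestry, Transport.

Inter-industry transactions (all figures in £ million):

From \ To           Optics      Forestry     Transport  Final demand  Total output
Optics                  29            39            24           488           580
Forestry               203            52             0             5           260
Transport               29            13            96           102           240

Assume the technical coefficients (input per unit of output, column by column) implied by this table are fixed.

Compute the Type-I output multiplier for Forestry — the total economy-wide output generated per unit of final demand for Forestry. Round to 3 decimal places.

Technical coefficients a_ij = z_ij / X_j:
  a_11 = 29/580 = 0.05, a_21 = 203/580 = 0.35, a_31 = 29/580 = 0.05
  a_12 = 39/260 = 0.15, a_22 = 52/260 = 0.20, a_32 = 13/260 = 0.05
  a_13 = 24/240 = 0.10, a_23 = 0/240 = 0.00, a_33 = 96/240 = 0.40
I − A =
  [   0.95    -0.15    -0.10]
  [  -0.35     0.80     0.00]
  [  -0.05    -0.05     0.60]
Cofactors of I−A, C_ij = (−1)^(i+j)·(minor ij) (rows/columns in the sector order above):
  C_11 = (0.80)(0.60) − (0.00)(-0.05) = 0.4800
  C_12 = −[(-0.35)(0.60) − (0.00)(-0.05)] = 0.2100
  C_13 = (-0.35)(-0.05) − (0.80)(-0.05) = 0.0575
  C_21 = −[(-0.15)(0.60) − (-0.10)(-0.05)] = 0.0950
  C_22 = (0.95)(0.60) − (-0.10)(-0.05) = 0.5650
  C_23 = −[(0.95)(-0.05) − (-0.15)(-0.05)] = 0.0550
  C_31 = (-0.15)(0.00) − (-0.10)(0.80) = 0.0800
  C_32 = −[(0.95)(0.00) − (-0.10)(-0.35)] = 0.0350
  C_33 = (0.95)(0.80) − (-0.15)(-0.35) = 0.7075
det(I−A) = Σ_j (I−A)_1j·C_1j = (0.95)(0.4800) + (-0.15)(0.2100) + (-0.10)(0.0575) = 0.41875
adj(I−A) = Cᵀ =
  [ 0.4800   0.0950   0.0800]
  [ 0.2100   0.5650   0.0350]
  [ 0.0575   0.0550   0.7075]
(I − A)⁻¹ = adj(I−A) / det(I−A) ≈
  [   1.1463     0.2269     0.1910]
  [   0.5015     1.3493     0.0836]
  [   0.1373     0.1313     1.6896]
The output multiplier for sector j is the column-j sum of the Leontief inverse (I − A)⁻¹ = adj(I−A) / det(I−A).
Column 2 of adj(I−A): (0.0950, 0.5650, 0.0550); det(I−A) = 0.41875.
m_2 = (0.0950 + 0.5650 + 0.0550) / 0.41875 = 0.715 / 0.41875 ≈ 1.707.

m_2 = 1.707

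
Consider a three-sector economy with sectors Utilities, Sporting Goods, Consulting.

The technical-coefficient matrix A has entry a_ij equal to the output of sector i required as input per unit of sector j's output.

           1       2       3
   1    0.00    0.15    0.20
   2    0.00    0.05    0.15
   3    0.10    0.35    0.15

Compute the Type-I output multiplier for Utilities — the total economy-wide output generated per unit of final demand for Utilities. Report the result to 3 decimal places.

I − A =
  [   1.00    -0.15    -0.20]
  [   0.00     0.95    -0.15]
  [  -0.10    -0.35     0.85]
Cofactors of I−A, C_ij = (−1)^(i+j)·(minor ij) (rows/columns in the sector order above):
  C_11 = (0.95)(0.85) − (-0.15)(-0.35) = 0.7550
  C_12 = −[(0.00)(0.85) − (-0.15)(-0.10)] = 0.0150
  C_13 = (0.00)(-0.35) − (0.95)(-0.10) = 0.0950
  C_21 = −[(-0.15)(0.85) − (-0.20)(-0.35)] = 0.1975
  C_22 = (1.00)(0.85) − (-0.20)(-0.10) = 0.8300
  C_23 = −[(1.00)(-0.35) − (-0.15)(-0.10)] = 0.3650
  C_31 = (-0.15)(-0.15) − (-0.20)(0.95) = 0.2125
  C_32 = −[(1.00)(-0.15) − (-0.20)(0.00)] = 0.1500
  C_33 = (1.00)(0.95) − (-0.15)(0.00) = 0.9500
det(I−A) = Σ_j (I−A)_1j·C_1j = (1.00)(0.7550) + (-0.15)(0.0150) + (-0.20)(0.0950) = 0.73375
adj(I−A) = Cᵀ =
  [ 0.7550   0.1975   0.2125]
  [ 0.0150   0.8300   0.1500]
  [ 0.0950   0.3650   0.9500]
(I − A)⁻¹ = adj(I−A) / det(I−A) ≈
  [   1.0290     0.2692     0.2896]
  [   0.0204     1.1312     0.2044]
  [   0.1295     0.4974     1.2947]
The output multiplier for sector j is the column-j sum of the Leontief inverse (I − A)⁻¹ = adj(I−A) / det(I−A).
Column 1 of adj(I−A): (0.7550, 0.0150, 0.0950); det(I−A) = 0.73375.
m_1 = (0.7550 + 0.0150 + 0.0950) / 0.73375 = 0.865 / 0.73375 ≈ 1.179.

m_1 = 1.179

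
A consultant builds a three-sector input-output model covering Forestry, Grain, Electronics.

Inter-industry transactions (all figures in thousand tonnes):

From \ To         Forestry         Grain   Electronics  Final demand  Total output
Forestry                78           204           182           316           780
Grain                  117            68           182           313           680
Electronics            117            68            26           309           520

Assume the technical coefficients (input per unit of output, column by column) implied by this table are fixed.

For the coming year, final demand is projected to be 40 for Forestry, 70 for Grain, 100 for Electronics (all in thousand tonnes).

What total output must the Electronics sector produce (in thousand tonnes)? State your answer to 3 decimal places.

x_3 = 146.651

Technical coefficients a_ij = z_ij / X_j:
  a_11 = 78/780 = 0.10, a_21 = 117/780 = 0.15, a_31 = 117/780 = 0.15
  a_12 = 204/680 = 0.30, a_22 = 68/680 = 0.10, a_32 = 68/680 = 0.10
  a_13 = 182/520 = 0.35, a_23 = 182/520 = 0.35, a_33 = 26/520 = 0.05
I − A =
  [   0.90    -0.30    -0.35]
  [  -0.15     0.90    -0.35]
  [  -0.15    -0.10     0.95]
Cofactors of I−A, C_ij = (−1)^(i+j)·(minor ij) (rows/columns in the sector order above):
  C_11 = (0.90)(0.95) − (-0.35)(-0.10) = 0.8200
  C_12 = −[(-0.15)(0.95) − (-0.35)(-0.15)] = 0.1950
  C_13 = (-0.15)(-0.10) − (0.90)(-0.15) = 0.1500
  C_21 = −[(-0.30)(0.95) − (-0.35)(-0.10)] = 0.3200
  C_22 = (0.90)(0.95) − (-0.35)(-0.15) = 0.8025
  C_23 = −[(0.90)(-0.10) − (-0.30)(-0.15)] = 0.1350
  C_31 = (-0.30)(-0.35) − (-0.35)(0.90) = 0.4200
  C_32 = −[(0.90)(-0.35) − (-0.35)(-0.15)] = 0.3675
  C_33 = (0.90)(0.90) − (-0.30)(-0.15) = 0.7650
det(I−A) = Σ_j (I−A)_1j·C_1j = (0.90)(0.8200) + (-0.30)(0.1950) + (-0.35)(0.1500) = 0.6270
adj(I−A) = Cᵀ =
  [ 0.8200   0.3200   0.4200]
  [ 0.1950   0.8025   0.3675]
  [ 0.1500   0.1350   0.7650]
(I − A)⁻¹ = adj(I−A) / det(I−A) ≈
  [   1.3078     0.5104     0.6699]
  [   0.3110     1.2799     0.5861]
  [   0.2392     0.2153     1.2201]
x = (I − A)⁻¹ d = adj(I−A)·d / det(I−A), with det(I−A) = 0.6270:
  x_1 = (0.8200·40 + 0.3200·70 + 0.4200·100) / 0.6270 = 97.20 / 0.6270 ≈ 155.024
  x_2 = (0.1950·40 + 0.8025·70 + 0.3675·100) / 0.6270 = 100.725 / 0.6270 ≈ 160.646
  x_3 = (0.1500·40 + 0.1350·70 + 0.7650·100) / 0.6270 = 91.95 / 0.6270 ≈ 146.651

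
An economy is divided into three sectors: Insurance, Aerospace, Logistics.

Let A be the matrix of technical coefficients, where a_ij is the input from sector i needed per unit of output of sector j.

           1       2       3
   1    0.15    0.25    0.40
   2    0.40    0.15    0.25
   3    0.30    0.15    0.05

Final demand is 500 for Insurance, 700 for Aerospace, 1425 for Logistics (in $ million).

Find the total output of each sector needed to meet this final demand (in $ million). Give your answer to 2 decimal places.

x_1 = 2813.29, x_2 = 2988.70, x_3 = 2860.31

I − A =
  [   0.85    -0.25    -0.40]
  [  -0.40     0.85    -0.25]
  [  -0.30    -0.15     0.95]
Cofactors of I−A, C_ij = (−1)^(i+j)·(minor ij) (rows/columns in the sector order above):
  C_11 = (0.85)(0.95) − (-0.25)(-0.15) = 0.7700
  C_12 = −[(-0.40)(0.95) − (-0.25)(-0.30)] = 0.4550
  C_13 = (-0.40)(-0.15) − (0.85)(-0.30) = 0.3150
  C_21 = −[(-0.25)(0.95) − (-0.40)(-0.15)] = 0.2975
  C_22 = (0.85)(0.95) − (-0.40)(-0.30) = 0.6875
  C_23 = −[(0.85)(-0.15) − (-0.25)(-0.30)] = 0.2025
  C_31 = (-0.25)(-0.25) − (-0.40)(0.85) = 0.4025
  C_32 = −[(0.85)(-0.25) − (-0.40)(-0.40)] = 0.3725
  C_33 = (0.85)(0.85) − (-0.25)(-0.40) = 0.6225
det(I−A) = Σ_j (I−A)_1j·C_1j = (0.85)(0.7700) + (-0.25)(0.4550) + (-0.40)(0.3150) = 0.41475
adj(I−A) = Cᵀ =
  [ 0.7700   0.2975   0.4025]
  [ 0.4550   0.6875   0.3725]
  [ 0.3150   0.2025   0.6225]
(I − A)⁻¹ = adj(I−A) / det(I−A) ≈
  [   1.8565     0.7173     0.9705]
  [   1.0970     1.6576     0.8981]
  [   0.7595     0.4882     1.5009]
x = (I − A)⁻¹ d = adj(I−A)·d / det(I−A), with det(I−A) = 0.41475:
  x_1 = (0.7700·500 + 0.2975·700 + 0.4025·1425) / 0.41475 = 1166.8125 / 0.41475 ≈ 2813.29
  x_2 = (0.4550·500 + 0.6875·700 + 0.3725·1425) / 0.41475 = 1239.5625 / 0.41475 ≈ 2988.70
  x_3 = (0.3150·500 + 0.2025·700 + 0.6225·1425) / 0.41475 = 1186.3125 / 0.41475 ≈ 2860.31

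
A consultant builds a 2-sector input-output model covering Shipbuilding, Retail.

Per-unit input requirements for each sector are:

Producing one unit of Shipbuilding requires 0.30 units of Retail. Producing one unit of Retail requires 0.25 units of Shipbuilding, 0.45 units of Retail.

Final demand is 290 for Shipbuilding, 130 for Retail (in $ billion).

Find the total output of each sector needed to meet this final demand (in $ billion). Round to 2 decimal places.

x_1 = 404.21, x_2 = 456.84

I − A =
  [   1.00    -0.25]
  [  -0.30     0.55]
det(I−A) = (1.00)(0.55) − (-0.25)(-0.30) = 0.4750
adj(I−A) = [[0.55, 0.25], [0.30, 1.00]]
(I − A)⁻¹ = adj(I−A) / det(I−A) ≈
  [   1.1579     0.5263]
  [   0.6316     2.1053]
x = (I − A)⁻¹ d = adj(I−A)·d / det(I−A), with det(I−A) = 0.4750:
  x_1 = (0.55·290 + 0.25·130) / 0.4750 = 192.00 / 0.4750 ≈ 404.21
  x_2 = (0.30·290 + 1.00·130) / 0.4750 = 217.00 / 0.4750 ≈ 456.84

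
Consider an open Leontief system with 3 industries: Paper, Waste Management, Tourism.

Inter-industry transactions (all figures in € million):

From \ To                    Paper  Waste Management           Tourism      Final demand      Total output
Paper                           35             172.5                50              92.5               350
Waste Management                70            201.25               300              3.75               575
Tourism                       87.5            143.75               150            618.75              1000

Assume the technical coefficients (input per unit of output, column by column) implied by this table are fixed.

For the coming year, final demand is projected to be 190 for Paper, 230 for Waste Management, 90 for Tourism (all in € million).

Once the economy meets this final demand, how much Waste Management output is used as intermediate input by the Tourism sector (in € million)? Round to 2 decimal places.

Technical coefficients a_ij = z_ij / X_j:
  a_11 = 35/350 = 0.10, a_21 = 70/350 = 0.20, a_31 = 87.5/350 = 0.25
  a_12 = 172.5/575 = 0.30, a_22 = 201.25/575 = 0.35, a_32 = 143.75/575 = 0.25
  a_13 = 50/1000 = 0.05, a_23 = 300/1000 = 0.30, a_33 = 150/1000 = 0.15
I − A =
  [   0.90    -0.30    -0.05]
  [  -0.20     0.65    -0.30]
  [  -0.25    -0.25     0.85]
Cofactors of I−A, C_ij = (−1)^(i+j)·(minor ij) (rows/columns in the sector order above):
  C_11 = (0.65)(0.85) − (-0.30)(-0.25) = 0.4775
  C_12 = −[(-0.20)(0.85) − (-0.30)(-0.25)] = 0.2450
  C_13 = (-0.20)(-0.25) − (0.65)(-0.25) = 0.2125
  C_21 = −[(-0.30)(0.85) − (-0.05)(-0.25)] = 0.2675
  C_22 = (0.90)(0.85) − (-0.05)(-0.25) = 0.7525
  C_23 = −[(0.90)(-0.25) − (-0.30)(-0.25)] = 0.3000
  C_31 = (-0.30)(-0.30) − (-0.05)(0.65) = 0.1225
  C_32 = −[(0.90)(-0.30) − (-0.05)(-0.20)] = 0.2800
  C_33 = (0.90)(0.65) − (-0.30)(-0.20) = 0.5250
det(I−A) = Σ_j (I−A)_1j·C_1j = (0.90)(0.4775) + (-0.30)(0.2450) + (-0.05)(0.2125) = 0.345625
adj(I−A) = Cᵀ =
  [ 0.4775   0.2675   0.1225]
  [ 0.2450   0.7525   0.2800]
  [ 0.2125   0.3000   0.5250]
(I − A)⁻¹ = adj(I−A) / det(I−A) ≈
  [   1.3816     0.7740     0.3544]
  [   0.7089     2.1772     0.8101]
  [   0.6148     0.8680     1.5190]
First solve x = (I − A)⁻¹ d = adj(I−A)·d / det(I−A); in particular x_3 = (0.2125·190 + 0.3000·230 + 0.5250·90) / 0.345625 = 156.625 / 0.345625 ≈ 453.1646.
Intermediate flow from 2 to 3: z_23 = a_23 · x_3 = 0.30 × 156.625 / 0.345625 = 46.9875 / 0.345625 ≈ 135.95.

z_23 = 135.95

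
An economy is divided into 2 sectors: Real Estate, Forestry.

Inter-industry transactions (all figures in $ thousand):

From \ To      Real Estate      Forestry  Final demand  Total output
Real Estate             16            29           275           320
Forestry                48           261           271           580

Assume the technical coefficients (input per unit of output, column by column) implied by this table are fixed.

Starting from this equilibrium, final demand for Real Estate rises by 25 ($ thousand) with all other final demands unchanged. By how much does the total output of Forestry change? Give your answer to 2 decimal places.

Technical coefficients a_ij = z_ij / X_j:
  a_RR = 16/320 = 0.05, a_FR = 48/320 = 0.15
  a_RF = 29/580 = 0.05, a_FF = 261/580 = 0.45
I − A =
  [   0.95    -0.05]
  [  -0.15     0.55]
det(I−A) = (0.95)(0.55) − (-0.05)(-0.15) = 0.5150
adj(I−A) = [[0.55, 0.05], [0.15, 0.95]]
(I − A)⁻¹ = adj(I−A) / det(I−A) ≈
  [   1.0680     0.0971]
  [   0.2913     1.8447]
Δx = (I − A)⁻¹ Δd with Δd having +25 in the Real Estate component and 0 elsewhere.
So Δx_F = L_FR · (+25), where L_FR = adj(I−A)_FR / det(I−A) = 0.15 / 0.5150.
Δx_F = 0.15 × (+25) / 0.5150 = 3.75 / 0.5150 ≈ 7.28.

Δx_F = 7.28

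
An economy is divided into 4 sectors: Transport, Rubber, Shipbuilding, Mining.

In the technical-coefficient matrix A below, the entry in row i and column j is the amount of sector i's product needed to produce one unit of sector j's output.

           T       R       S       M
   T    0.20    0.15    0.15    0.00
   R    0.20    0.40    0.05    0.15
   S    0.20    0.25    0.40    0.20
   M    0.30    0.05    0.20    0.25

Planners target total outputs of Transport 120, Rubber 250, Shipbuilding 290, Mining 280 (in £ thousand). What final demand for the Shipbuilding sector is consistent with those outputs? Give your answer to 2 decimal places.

d_S = 31.50

I − A =
  [   0.80    -0.15    -0.15     0.00]
  [  -0.20     0.60    -0.05    -0.15]
  [  -0.20    -0.25     0.60    -0.20]
  [  -0.30    -0.05    -0.20     0.75]
d = (I − A) x:
  d_T = (+0.80)·120 + (-0.15)·250 + (-0.15)·290 + (+0.00)·280 = 15.00
  d_R = (-0.20)·120 + (+0.60)·250 + (-0.05)·290 + (-0.15)·280 = 69.50
  d_S = (-0.20)·120 + (-0.25)·250 + (+0.60)·290 + (-0.20)·280 = 31.50
  d_M = (-0.30)·120 + (-0.05)·250 + (-0.20)·290 + (+0.75)·280 = 103.50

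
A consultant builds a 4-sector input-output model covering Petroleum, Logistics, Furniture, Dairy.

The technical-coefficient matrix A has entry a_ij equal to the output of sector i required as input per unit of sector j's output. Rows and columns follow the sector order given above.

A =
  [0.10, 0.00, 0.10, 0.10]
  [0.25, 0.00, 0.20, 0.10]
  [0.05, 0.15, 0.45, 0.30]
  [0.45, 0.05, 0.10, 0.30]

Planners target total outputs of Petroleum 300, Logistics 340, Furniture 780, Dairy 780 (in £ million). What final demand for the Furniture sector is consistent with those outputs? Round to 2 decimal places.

d_F = 129.00

I − A =
  [   0.90     0.00    -0.10    -0.10]
  [  -0.25     1.00    -0.20    -0.10]
  [  -0.05    -0.15     0.55    -0.30]
  [  -0.45    -0.05    -0.10     0.70]
d = (I − A) x:
  d_P = (+0.90)·300 + (+0.00)·340 + (-0.10)·780 + (-0.10)·780 = 114.00
  d_L = (-0.25)·300 + (+1.00)·340 + (-0.20)·780 + (-0.10)·780 = 31.00
  d_F = (-0.05)·300 + (-0.15)·340 + (+0.55)·780 + (-0.30)·780 = 129.00
  d_D = (-0.45)·300 + (-0.05)·340 + (-0.10)·780 + (+0.70)·780 = 316.00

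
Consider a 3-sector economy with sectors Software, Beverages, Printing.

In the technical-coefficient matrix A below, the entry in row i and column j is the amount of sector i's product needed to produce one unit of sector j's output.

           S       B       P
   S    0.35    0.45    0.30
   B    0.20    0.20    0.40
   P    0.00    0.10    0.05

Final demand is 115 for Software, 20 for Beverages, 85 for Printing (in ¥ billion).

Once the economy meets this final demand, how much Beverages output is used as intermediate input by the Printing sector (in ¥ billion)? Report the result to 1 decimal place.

z_BP = 42.7

I − A =
  [   0.65    -0.45    -0.30]
  [  -0.20     0.80    -0.40]
  [   0.00    -0.10     0.95]
Cofactors of I−A, C_ij = (−1)^(i+j)·(minor ij) (rows/columns in the sector order above):
  C_11 = (0.80)(0.95) − (-0.40)(-0.10) = 0.7200
  C_12 = −[(-0.20)(0.95) − (-0.40)(0.00)] = 0.1900
  C_13 = (-0.20)(-0.10) − (0.80)(0.00) = 0.0200
  C_21 = −[(-0.45)(0.95) − (-0.30)(-0.10)] = 0.4575
  C_22 = (0.65)(0.95) − (-0.30)(0.00) = 0.6175
  C_23 = −[(0.65)(-0.10) − (-0.45)(0.00)] = 0.0650
  C_31 = (-0.45)(-0.40) − (-0.30)(0.80) = 0.4200
  C_32 = −[(0.65)(-0.40) − (-0.30)(-0.20)] = 0.3200
  C_33 = (0.65)(0.80) − (-0.45)(-0.20) = 0.4300
det(I−A) = Σ_j (I−A)_1j·C_1j = (0.65)(0.7200) + (-0.45)(0.1900) + (-0.30)(0.0200) = 0.3765
adj(I−A) = Cᵀ =
  [ 0.7200   0.4575   0.4200]
  [ 0.1900   0.6175   0.3200]
  [ 0.0200   0.0650   0.4300]
(I − A)⁻¹ = adj(I−A) / det(I−A) ≈
  [   1.9124     1.2151     1.1155]
  [   0.5046     1.6401     0.8499]
  [   0.0531     0.1726     1.1421]
First solve x = (I − A)⁻¹ d = adj(I−A)·d / det(I−A); in particular x_P = (0.0200·115 + 0.0650·20 + 0.4300·85) / 0.3765 = 40.15 / 0.3765 ≈ 106.640.
Intermediate flow from B to P: z_BP = a_BP · x_P = 0.40 × 40.15 / 0.3765 = 16.06 / 0.3765 ≈ 42.7.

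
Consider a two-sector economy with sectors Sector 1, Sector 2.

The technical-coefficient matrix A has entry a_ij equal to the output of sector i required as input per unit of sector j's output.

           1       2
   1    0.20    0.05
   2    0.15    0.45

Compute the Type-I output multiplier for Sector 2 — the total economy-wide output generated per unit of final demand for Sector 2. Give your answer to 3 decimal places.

I − A =
  [   0.80    -0.05]
  [  -0.15     0.55]
det(I−A) = (0.80)(0.55) − (-0.05)(-0.15) = 0.4325
adj(I−A) = [[0.55, 0.05], [0.15, 0.80]]
(I − A)⁻¹ = adj(I−A) / det(I−A) ≈
  [   1.2717     0.1156]
  [   0.3468     1.8497]
The output multiplier for sector j is the column-j sum of the Leontief inverse (I − A)⁻¹ = adj(I−A) / det(I−A).
Column 2 of adj(I−A): (0.05, 0.80); det(I−A) = 0.4325.
m_2 = (0.05 + 0.80) / 0.4325 = 0.85 / 0.4325 ≈ 1.965.

m_2 = 1.965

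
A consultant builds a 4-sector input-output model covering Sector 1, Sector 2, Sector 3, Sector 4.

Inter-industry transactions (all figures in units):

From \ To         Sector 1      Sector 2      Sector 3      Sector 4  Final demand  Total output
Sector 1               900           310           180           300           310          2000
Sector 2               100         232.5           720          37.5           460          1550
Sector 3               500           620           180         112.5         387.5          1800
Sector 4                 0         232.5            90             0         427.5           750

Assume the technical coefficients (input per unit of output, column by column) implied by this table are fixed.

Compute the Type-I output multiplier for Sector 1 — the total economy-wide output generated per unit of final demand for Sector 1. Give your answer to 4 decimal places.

m_1 = 3.8995

Technical coefficients a_ij = z_ij / X_j:
  a_11 = 900/2000 = 0.45, a_21 = 100/2000 = 0.05, a_31 = 500/2000 = 0.25, a_41 = 0/2000 = 0.00
  a_12 = 310/1550 = 0.20, a_22 = 232.5/1550 = 0.15, a_32 = 620/1550 = 0.40, a_42 = 232.5/1550 = 0.15
  a_13 = 180/1800 = 0.10, a_23 = 720/1800 = 0.40, a_33 = 180/1800 = 0.10, a_43 = 90/1800 = 0.05
  a_14 = 300/750 = 0.40, a_24 = 37.5/750 = 0.05, a_34 = 112.5/750 = 0.15, a_44 = 0/750 = 0.00
I − A =
  [   0.55    -0.20    -0.10    -0.40]
  [  -0.05     0.85    -0.40    -0.05]
  [  -0.25    -0.40     0.90    -0.15]
  [   0.00    -0.15    -0.05     1.00]
Compute the cofactors C_ij = (−1)^(i+j)·(3×3 minor ij) of I−A; the adjugate is their transpose:
adj(I−A) = Cᵀ =
  [ 0.581875   0.282750   0.205750   0.277750]
  [ 0.145250   0.460875   0.227375   0.115250]
  [ 0.231750   0.297375   0.450375   0.175125]
  [ 0.033375   0.084000   0.056625   0.280500]
det(I−A) = Σ_j (I−A)_1j·C_1j = (0.55)(0.581875) + (-0.20)(0.145250) + (-0.10)(0.231750) + (-0.40)(0.033375) = 0.25445625
(I − A)⁻¹ = adj(I−A) / det(I−A) ≈
  [   2.28674     1.11119     0.80859     1.09154]
  [   0.57083     1.81122     0.89357     0.45293]
  [   0.91077     1.16867     1.76995     0.68823]
  [   0.13116     0.33012     0.22253     1.10235]
The output multiplier for sector j is the column-j sum of the Leontief inverse (I − A)⁻¹ = adj(I−A) / det(I−A).
Column 1 of adj(I−A): (0.581875, 0.145250, 0.231750, 0.033375); det(I−A) = 0.25445625.
m_1 = (0.581875 + 0.145250 + 0.231750 + 0.033375) / 0.25445625 = 0.99225 / 0.25445625 ≈ 3.8995.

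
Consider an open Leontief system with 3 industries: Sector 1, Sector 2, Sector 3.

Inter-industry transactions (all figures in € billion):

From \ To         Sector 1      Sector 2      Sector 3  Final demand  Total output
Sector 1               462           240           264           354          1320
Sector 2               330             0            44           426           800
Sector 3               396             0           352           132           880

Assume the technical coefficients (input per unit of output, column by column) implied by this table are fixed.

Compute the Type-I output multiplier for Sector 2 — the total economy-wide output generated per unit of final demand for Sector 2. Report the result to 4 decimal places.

Technical coefficients a_ij = z_ij / X_j:
  a_11 = 462/1320 = 0.35, a_21 = 330/1320 = 0.25, a_31 = 396/1320 = 0.30
  a_12 = 240/800 = 0.30, a_22 = 0/800 = 0.00, a_32 = 0/800 = 0.00
  a_13 = 264/880 = 0.30, a_23 = 44/880 = 0.05, a_33 = 352/880 = 0.40
I − A =
  [   0.65    -0.30    -0.30]
  [  -0.25     1.00    -0.05]
  [  -0.30     0.00     0.60]
Cofactors of I−A, C_ij = (−1)^(i+j)·(minor ij) (rows/columns in the sector order above):
  C_11 = (1.00)(0.60) − (-0.05)(0.00) = 0.6000
  C_12 = −[(-0.25)(0.60) − (-0.05)(-0.30)] = 0.1650
  C_13 = (-0.25)(0.00) − (1.00)(-0.30) = 0.3000
  C_21 = −[(-0.30)(0.60) − (-0.30)(0.00)] = 0.1800
  C_22 = (0.65)(0.60) − (-0.30)(-0.30) = 0.3000
  C_23 = −[(0.65)(0.00) − (-0.30)(-0.30)] = 0.0900
  C_31 = (-0.30)(-0.05) − (-0.30)(1.00) = 0.3150
  C_32 = −[(0.65)(-0.05) − (-0.30)(-0.25)] = 0.1075
  C_33 = (0.65)(1.00) − (-0.30)(-0.25) = 0.5750
det(I−A) = Σ_j (I−A)_1j·C_1j = (0.65)(0.6000) + (-0.30)(0.1650) + (-0.30)(0.3000) = 0.2505
adj(I−A) = Cᵀ =
  [ 0.6000   0.1800   0.3150]
  [ 0.1650   0.3000   0.1075]
  [ 0.3000   0.0900   0.5750]
(I − A)⁻¹ = adj(I−A) / det(I−A) ≈
  [   2.39521     0.71856     1.25749]
  [   0.65868     1.19760     0.42914]
  [   1.19760     0.35928     2.29541]
The output multiplier for sector j is the column-j sum of the Leontief inverse (I − A)⁻¹ = adj(I−A) / det(I−A).
Column 2 of adj(I−A): (0.1800, 0.3000, 0.0900); det(I−A) = 0.2505.
m_2 = (0.1800 + 0.3000 + 0.0900) / 0.2505 = 0.57 / 0.2505 ≈ 2.2754.

m_2 = 2.2754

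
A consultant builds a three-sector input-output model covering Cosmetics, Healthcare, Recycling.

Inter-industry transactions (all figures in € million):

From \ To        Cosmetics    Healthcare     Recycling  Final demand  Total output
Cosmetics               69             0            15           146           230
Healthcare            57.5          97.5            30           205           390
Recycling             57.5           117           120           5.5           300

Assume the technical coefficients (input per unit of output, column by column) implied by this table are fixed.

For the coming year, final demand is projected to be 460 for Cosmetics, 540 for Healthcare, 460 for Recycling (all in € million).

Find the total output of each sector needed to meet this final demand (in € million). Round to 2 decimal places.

Technical coefficients a_ij = z_ij / X_j:
  a_CC = 69/230 = 0.30, a_HC = 57.5/230 = 0.25, a_RC = 57.5/230 = 0.25
  a_CH = 0/390 = 0.00, a_HH = 97.5/390 = 0.25, a_RH = 117/390 = 0.30
  a_CR = 15/300 = 0.05, a_HR = 30/300 = 0.10, a_RR = 120/300 = 0.40
I − A =
  [   0.70     0.00    -0.05]
  [  -0.25     0.75    -0.10]
  [  -0.25    -0.30     0.60]
Cofactors of I−A, C_ij = (−1)^(i+j)·(minor ij) (rows/columns in the sector order above):
  C_11 = (0.75)(0.60) − (-0.10)(-0.30) = 0.4200
  C_12 = −[(-0.25)(0.60) − (-0.10)(-0.25)] = 0.1750
  C_13 = (-0.25)(-0.30) − (0.75)(-0.25) = 0.2625
  C_21 = −[(0.00)(0.60) − (-0.05)(-0.30)] = 0.0150
  C_22 = (0.70)(0.60) − (-0.05)(-0.25) = 0.4075
  C_23 = −[(0.70)(-0.30) − (0.00)(-0.25)] = 0.2100
  C_31 = (0.00)(-0.10) − (-0.05)(0.75) = 0.0375
  C_32 = −[(0.70)(-0.10) − (-0.05)(-0.25)] = 0.0825
  C_33 = (0.70)(0.75) − (0.00)(-0.25) = 0.5250
det(I−A) = Σ_j (I−A)_1j·C_1j = (0.70)(0.4200) + (0.00)(0.1750) + (-0.05)(0.2625) = 0.280875
adj(I−A) = Cᵀ =
  [ 0.4200   0.0150   0.0375]
  [ 0.1750   0.4075   0.0825]
  [ 0.2625   0.2100   0.5250]
(I − A)⁻¹ = adj(I−A) / det(I−A) ≈
  [   1.4953     0.0534     0.1335]
  [   0.6231     1.4508     0.2937]
  [   0.9346     0.7477     1.8692]
x = (I − A)⁻¹ d = adj(I−A)·d / det(I−A), with det(I−A) = 0.280875:
  x_C = (0.4200·460 + 0.0150·540 + 0.0375·460) / 0.280875 = 218.55 / 0.280875 ≈ 778.10
  x_H = (0.1750·460 + 0.4075·540 + 0.0825·460) / 0.280875 = 338.50 / 0.280875 ≈ 1205.16
  x_R = (0.2625·460 + 0.2100·540 + 0.5250·460) / 0.280875 = 475.65 / 0.280875 ≈ 1693.46

x_C = 778.10, x_H = 1205.16, x_R = 1693.46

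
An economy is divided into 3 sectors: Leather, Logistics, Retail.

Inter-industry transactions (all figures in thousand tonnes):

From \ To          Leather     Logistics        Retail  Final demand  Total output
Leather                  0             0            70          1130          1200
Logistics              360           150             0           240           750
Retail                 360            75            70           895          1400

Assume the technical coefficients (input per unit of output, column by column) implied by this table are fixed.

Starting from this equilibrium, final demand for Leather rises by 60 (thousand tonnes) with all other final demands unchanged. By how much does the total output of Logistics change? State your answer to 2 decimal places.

Technical coefficients a_ij = z_ij / X_j:
  a_11 = 0/1200 = 0.00, a_21 = 360/1200 = 0.30, a_31 = 360/1200 = 0.30
  a_12 = 0/750 = 0.00, a_22 = 150/750 = 0.20, a_32 = 75/750 = 0.10
  a_13 = 70/1400 = 0.05, a_23 = 0/1400 = 0.00, a_33 = 70/1400 = 0.05
I − A =
  [   1.00     0.00    -0.05]
  [  -0.30     0.80     0.00]
  [  -0.30    -0.10     0.95]
Cofactors of I−A, C_ij = (−1)^(i+j)·(minor ij) (rows/columns in the sector order above):
  C_11 = (0.80)(0.95) − (0.00)(-0.10) = 0.7600
  C_12 = −[(-0.30)(0.95) − (0.00)(-0.30)] = 0.2850
  C_13 = (-0.30)(-0.10) − (0.80)(-0.30) = 0.2700
  C_21 = −[(0.00)(0.95) − (-0.05)(-0.10)] = 0.0050
  C_22 = (1.00)(0.95) − (-0.05)(-0.30) = 0.9350
  C_23 = −[(1.00)(-0.10) − (0.00)(-0.30)] = 0.1000
  C_31 = (0.00)(0.00) − (-0.05)(0.80) = 0.0400
  C_32 = −[(1.00)(0.00) − (-0.05)(-0.30)] = 0.0150
  C_33 = (1.00)(0.80) − (0.00)(-0.30) = 0.8000
det(I−A) = Σ_j (I−A)_1j·C_1j = (1.00)(0.7600) + (0.00)(0.2850) + (-0.05)(0.2700) = 0.7465
adj(I−A) = Cᵀ =
  [ 0.7600   0.0050   0.0400]
  [ 0.2850   0.9350   0.0150]
  [ 0.2700   0.1000   0.8000]
(I − A)⁻¹ = adj(I−A) / det(I−A) ≈
  [   1.0181     0.0067     0.0536]
  [   0.3818     1.2525     0.0201]
  [   0.3617     0.1340     1.0717]
Δx = (I − A)⁻¹ Δd with Δd having +60 in the Leather component and 0 elsewhere.
So Δx_2 = L_21 · (+60), where L_21 = adj(I−A)_21 / det(I−A) = 0.2850 / 0.7465.
Δx_2 = 0.2850 × (+60) / 0.7465 = 17.10 / 0.7465 ≈ 22.91.

Δx_2 = 22.91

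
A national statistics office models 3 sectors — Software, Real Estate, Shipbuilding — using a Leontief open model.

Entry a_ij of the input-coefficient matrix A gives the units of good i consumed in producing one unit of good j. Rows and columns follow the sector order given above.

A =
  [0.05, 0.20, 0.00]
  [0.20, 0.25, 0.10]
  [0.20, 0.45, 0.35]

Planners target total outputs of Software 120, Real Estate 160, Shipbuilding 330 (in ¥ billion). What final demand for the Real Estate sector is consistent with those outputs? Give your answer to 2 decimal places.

d_2 = 63.00

I − A =
  [   0.95    -0.20     0.00]
  [  -0.20     0.75    -0.10]
  [  -0.20    -0.45     0.65]
d = (I − A) x:
  d_1 = (+0.95)·120 + (-0.20)·160 + (+0.00)·330 = 82.00
  d_2 = (-0.20)·120 + (+0.75)·160 + (-0.10)·330 = 63.00
  d_3 = (-0.20)·120 + (-0.45)·160 + (+0.65)·330 = 118.50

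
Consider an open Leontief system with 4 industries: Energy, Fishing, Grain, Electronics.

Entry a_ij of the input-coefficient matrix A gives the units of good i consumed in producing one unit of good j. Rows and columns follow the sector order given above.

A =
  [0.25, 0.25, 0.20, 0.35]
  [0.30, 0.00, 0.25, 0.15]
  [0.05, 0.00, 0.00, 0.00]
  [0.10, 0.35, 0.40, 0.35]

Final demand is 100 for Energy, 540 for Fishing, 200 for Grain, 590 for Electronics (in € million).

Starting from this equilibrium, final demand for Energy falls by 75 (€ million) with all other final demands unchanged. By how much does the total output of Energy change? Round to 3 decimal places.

I − A =
  [   0.75    -0.25    -0.20    -0.35]
  [  -0.30     1.00    -0.25    -0.15]
  [  -0.05     0.00     1.00     0.00]
  [  -0.10    -0.35    -0.40     0.65]
Compute the cofactors C_ij = (−1)^(i+j)·(3×3 minor ij) of I−A; the adjugate is their transpose:
adj(I−A) = Cᵀ =
  [ 0.597500   0.285000   0.345750   0.387500]
  [ 0.221125   0.439000   0.242125   0.220375]
  [ 0.029875   0.014250   0.323875   0.019375]
  [ 0.229375   0.289000   0.382875   0.661875]
det(I−A) = Σ_j (I−A)_1j·C_1j = (0.75)(0.597500) + (-0.25)(0.221125) + (-0.20)(0.029875) + (-0.35)(0.229375) = 0.3065875
(I − A)⁻¹ = adj(I−A) / det(I−A) ≈
  [   1.9489     0.9296     1.1277     1.2639]
  [   0.7212     1.4319     0.7897     0.7188]
  [   0.0974     0.0465     1.0564     0.0632]
  [   0.7482     0.9426     1.2488     2.1588]
Δx = (I − A)⁻¹ Δd with Δd having -75 in the Energy component and 0 elsewhere.
So Δx_1 = L_11 · (-75), where L_11 = adj(I−A)_11 / det(I−A) = 0.597500 / 0.3065875.
Δx_1 = 0.597500 × (-75) / 0.3065875 = -44.8125 / 0.3065875 ≈ -146.165.

Δx_1 = -146.165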